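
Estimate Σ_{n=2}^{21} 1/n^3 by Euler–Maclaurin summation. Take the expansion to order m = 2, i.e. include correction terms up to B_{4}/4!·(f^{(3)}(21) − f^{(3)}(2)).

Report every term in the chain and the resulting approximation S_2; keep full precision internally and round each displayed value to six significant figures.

∫_2^21 1/x^3 dx evaluates to 0.123866.
½[f(2) + f(21)] = ½[0.125000 + 0.000107980] = 0.0625540.
Running total after boundary: 0.186420.
k=1: B_{2}/(2)! × [f^{(1)}(21) − f^{(1)}(2)] = 1/12 × (-1.54257e-05 − (-0.187500)) = 0.0156237.
Running total after k=1: 0.202044.
k=2: B_{4}/(4)! × [f^{(3)}(21) − f^{(3)}(2)] = −1/720 × (-6.99577e-07 − (-0.937500)) = -0.00130208.

S_2 ≈ 0.200742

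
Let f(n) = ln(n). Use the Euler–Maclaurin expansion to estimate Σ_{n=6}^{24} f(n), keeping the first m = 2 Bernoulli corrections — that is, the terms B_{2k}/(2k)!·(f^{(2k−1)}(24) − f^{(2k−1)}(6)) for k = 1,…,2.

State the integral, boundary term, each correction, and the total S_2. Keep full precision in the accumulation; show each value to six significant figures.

S_2 ≈ 49.9972

Integral: ∫_6^24 ln(x) dx = 47.5227.
½[f(6) + f(24)] = ½[1.79176 + 3.17805] = 2.48491.
Integral + boundary = 50.0076.
Order-1 term: 1/12 · (0.0416667 − 0.166667) = -0.0104167.
Partial sum through k=1: 49.9972.
Order-2 term: −1/720 · (0.000144676 − 0.00925926) = 1.26591e-05.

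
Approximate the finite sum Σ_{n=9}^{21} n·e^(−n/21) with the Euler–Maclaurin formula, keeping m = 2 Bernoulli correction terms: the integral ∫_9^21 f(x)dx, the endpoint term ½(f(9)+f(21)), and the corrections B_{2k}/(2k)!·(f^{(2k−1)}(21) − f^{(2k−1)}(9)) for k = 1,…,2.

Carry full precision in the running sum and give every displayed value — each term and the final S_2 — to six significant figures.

S_2 ≈ 92.7001

The integral term ∫_9^21 x·e^(−x/21) dx = 85.9369.
Boundary: ½(f(9) + f(21)) = ½(5.86295 + 7.72547) = 6.79421.
Running total after boundary: 92.7311.
Correction k=1: B_{2}/2! · (f^{(1)}(21) − f^{(1)}(9)) = 1/12 · (0.00000 − 0.372251) = -0.0310209.
Partial sum through k=1: 92.7001.
Correction k=2: B_{4}/4! · (f^{(3)}(21) − f^{(3)}(9)) = −1/720 · (0.00166839 − 0.00379848) = 2.95846e-06.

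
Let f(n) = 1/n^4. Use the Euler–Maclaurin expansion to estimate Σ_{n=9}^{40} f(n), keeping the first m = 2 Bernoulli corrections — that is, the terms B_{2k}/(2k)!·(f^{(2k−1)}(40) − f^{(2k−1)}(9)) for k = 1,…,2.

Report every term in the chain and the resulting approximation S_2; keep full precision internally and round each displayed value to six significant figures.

Integral: ∫_9^40 1/x^4 dx = 0.000452039.
Endpoint term: (f(9) + f(40))/2 = (0.000152416 + 3.90625e-07)/2 = 7.64032e-05.
So far: 0.000528442.
k=1: B_{2}/(2)! × [f^{(1)}(40) − f^{(1)}(9)] = 1/12 × (-3.90625e-08 − (-6.77404e-05)) = 5.64177e-06.
Running total after k=1: 0.000534084.
k=2: B_{4}/(4)! × [f^{(3)}(40) − f^{(3)}(9)] = −1/720 × (-7.32422e-10 − (-2.50890e-05)) = -3.48448e-08.

S_2 ≈ 0.000534049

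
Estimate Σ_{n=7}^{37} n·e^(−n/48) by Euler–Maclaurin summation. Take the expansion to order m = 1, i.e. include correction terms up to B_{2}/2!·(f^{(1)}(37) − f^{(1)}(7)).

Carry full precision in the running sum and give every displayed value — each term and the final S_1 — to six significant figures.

∫_7^37 x·e^(−x/48) dx evaluates to 394.237.
Boundary: ½(f(7) + f(37)) = ½(6.05011 + 17.1172) = 11.5837.
So far: 405.821.
Order-1 term: 1/12 · (0.106019 − 0.738258) = -0.0526866.

S_1 ≈ 405.768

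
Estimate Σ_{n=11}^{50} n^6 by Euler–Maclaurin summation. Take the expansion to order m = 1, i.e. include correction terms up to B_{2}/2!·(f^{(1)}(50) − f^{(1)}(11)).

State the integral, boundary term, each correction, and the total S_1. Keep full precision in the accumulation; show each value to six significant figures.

S_1 ≈ 1.19574e+11

Integral: ∫_11^50 x^6 dx = 1.11604e+11.
½[f(11) + f(50)] = ½[1.77156e+06 + 1.56250e+10] = 7.81339e+09.
Running total after boundary: 1.19418e+11.
Correction k=1: B_{2}/2! · (f^{(1)}(50) − f^{(1)}(11)) = 1/12 · (1.87500e+09 − 966306) = 1.56169e+08.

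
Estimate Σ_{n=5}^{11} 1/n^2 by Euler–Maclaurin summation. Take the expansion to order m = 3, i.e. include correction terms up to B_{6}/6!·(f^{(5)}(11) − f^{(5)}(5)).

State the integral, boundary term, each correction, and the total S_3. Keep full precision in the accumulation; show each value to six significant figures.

∫_5^11 1/x^2 dx evaluates to 0.109091.
½[f(5) + f(11)] = ½[0.0400000 + 0.00826446] = 0.0241322.
Integral + boundary = 0.133223.
Order-1 term: 1/12 · (-0.00150263 − (-0.0160000)) = 0.00120811.
After k=1: 0.134431.
Order-2 term: −1/720 · (-0.000149021 − (-0.00768000)) = -1.04597e-05.
After k=2: 0.134421.
Order-3 term: 1/30240 · (-3.69474e-05 − (-0.00921600)) = 3.03540e-07.

S_3 ≈ 0.134421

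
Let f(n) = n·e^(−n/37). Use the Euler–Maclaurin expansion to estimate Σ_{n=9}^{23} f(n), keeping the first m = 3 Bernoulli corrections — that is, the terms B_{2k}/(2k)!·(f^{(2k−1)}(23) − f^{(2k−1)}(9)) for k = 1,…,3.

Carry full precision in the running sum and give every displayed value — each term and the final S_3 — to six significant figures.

∫_9^23 x·e^(−x/37) dx evaluates to 142.204.
Endpoint term: (f(9) + f(23))/2 = (7.05673 + 12.3527)/2 = 9.70470.
Running total after boundary: 151.909.
Order-1 term: 1/12 · (0.203217 − 0.593358) = -0.0325118.
After k=1: 151.876.
Order-2 term: −1/720 · (0.000933062 − 0.00157890) = 8.97003e-07.
After k=2: 151.876.
Order-3 term: 1/30240 · (1.25470e-06 − 1.99005e-06) = -2.43173e-11.

S_3 ≈ 151.876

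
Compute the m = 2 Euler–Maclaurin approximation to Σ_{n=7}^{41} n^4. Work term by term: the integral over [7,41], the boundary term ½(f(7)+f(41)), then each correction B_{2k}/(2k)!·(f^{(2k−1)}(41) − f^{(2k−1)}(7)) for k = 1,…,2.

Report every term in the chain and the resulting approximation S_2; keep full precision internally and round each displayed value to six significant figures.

The integral term ∫_7^41 x^4 dx = 2.31679e+07.
Boundary: ½(f(7) + f(41)) = ½(2401.00 + 2.82576e+06) = 1.41408e+06.
So far: 2.45820e+07.
Order-1 term: 1/12 · (275684 − 1372.00) = 22859.3.
Running total after k=1: 2.46048e+07.
Order-2 term: −1/720 · (984.000 − 168.000) = -1.13333.

S_2 ≈ 2.46048e+07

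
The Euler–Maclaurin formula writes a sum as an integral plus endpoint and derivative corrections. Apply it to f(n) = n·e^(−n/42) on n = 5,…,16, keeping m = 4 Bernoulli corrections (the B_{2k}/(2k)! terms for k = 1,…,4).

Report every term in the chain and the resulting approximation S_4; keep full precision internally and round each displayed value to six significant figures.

The integral term ∫_5^16 x·e^(−x/42) dx = 88.1486.
½[f(5) + f(16)] = ½[4.43883 + 10.9314] = 7.68510.
Integral + boundary = 95.8337.
Order-1 term: 1/12 · (0.422940 − 0.782079) = -0.0299283.
Running total after k=1: 95.8037.
Order-2 term: −1/720 · (0.00101438 − 0.00144989) = 6.04883e-07.
Running total after k=2: 95.8037.
Order-3 term: 1/30240 · (1.01417e-06 − 1.39253e-06) = -1.25121e-11.
Running total after k=3: 95.8037.
Order-4 term: −1/1209600 · (8.23862e-10 − 1.11289e-09) = 2.38943e-16.

S_4 ≈ 95.8037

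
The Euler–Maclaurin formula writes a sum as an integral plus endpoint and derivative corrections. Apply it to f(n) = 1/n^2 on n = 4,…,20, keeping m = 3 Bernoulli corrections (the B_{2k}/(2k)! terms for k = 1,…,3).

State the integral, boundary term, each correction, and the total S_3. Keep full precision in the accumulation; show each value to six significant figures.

∫_4^20 1/x^2 dx evaluates to 0.200000.
Endpoint term: (f(4) + f(20))/2 = (0.0625000 + 0.00250000)/2 = 0.0325000.
Running total after boundary: 0.232500.
Correction k=1: B_{2}/2! · (f^{(1)}(20) − f^{(1)}(4)) = 1/12 · (-0.000250000 − (-0.0312500)) = 0.00258333.
Running total after k=1: 0.235083.
Correction k=2: B_{4}/4! · (f^{(3)}(20) − f^{(3)}(4)) = −1/720 · (-7.50000e-06 − (-0.0234375)) = -3.25417e-05.
Running total after k=2: 0.235051.
Correction k=3: B_{6}/6! · (f^{(5)}(20) − f^{(5)}(4)) = 1/30240 · (-5.62500e-07 − (-0.0439453)) = 1.45320e-06.

S_3 ≈ 0.235052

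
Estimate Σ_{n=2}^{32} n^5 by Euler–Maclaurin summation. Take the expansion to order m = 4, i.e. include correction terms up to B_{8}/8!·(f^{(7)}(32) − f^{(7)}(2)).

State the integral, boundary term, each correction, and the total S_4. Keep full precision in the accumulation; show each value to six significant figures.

S_4 ≈ 1.96171e+08

The integral term ∫_2^32 x^5 dx = 1.78957e+08.
Endpoint term: (f(2) + f(32))/2 = (32.0000 + 3.35544e+07)/2 = 1.67772e+07.
Integral + boundary = 1.95734e+08.
k=1: B_{2}/(2)! × [f^{(1)}(32) − f^{(1)}(2)] = 1/12 × (5.24288e+06 − 80.0000) = 436900.
After k=1: 1.96171e+08.
k=2: B_{4}/(4)! × [f^{(3)}(32) − f^{(3)}(2)] = −1/720 × (61440.0 − 240.000) = -85.0000.
After k=2: 1.96171e+08.
k=3: B_{6}/(6)! × [f^{(5)}(32) − f^{(5)}(2)] = 1/30240 × (120.000 − 120.000) = 0.00000.
After k=3: 1.96171e+08.
k=4: B_{8}/(8)! × [f^{(7)}(32) − f^{(7)}(2)] = −1/1209600 × (0.00000 − 0.00000) = 0.00000.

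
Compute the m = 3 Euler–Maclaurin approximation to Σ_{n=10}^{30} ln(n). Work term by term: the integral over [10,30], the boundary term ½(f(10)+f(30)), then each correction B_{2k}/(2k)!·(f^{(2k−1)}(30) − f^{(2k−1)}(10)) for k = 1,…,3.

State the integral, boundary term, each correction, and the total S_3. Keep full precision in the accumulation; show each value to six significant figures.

Integral: ∫_10^30 ln(x) dx = 59.0101.
Boundary: ½(f(10) + f(30)) = ½(2.30259 + 3.40120) = 2.85189.
Running total after boundary: 61.8620.
Order-1 term: 1/12 · (0.0333333 − 0.100000) = -0.00555556.
Running total after k=1: 61.8564.
Order-2 term: −1/720 · (7.40741e-05 − 0.00200000) = 2.67490e-06.
Running total after k=2: 61.8564.
Order-3 term: 1/30240 · (9.87654e-07 − 0.000240000) = -7.90385e-09.

S_3 ≈ 61.8564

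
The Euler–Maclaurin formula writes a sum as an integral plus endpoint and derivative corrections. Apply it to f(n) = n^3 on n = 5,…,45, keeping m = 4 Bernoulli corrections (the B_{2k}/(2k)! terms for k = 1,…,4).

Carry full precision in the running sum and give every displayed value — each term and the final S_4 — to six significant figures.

S_4 ≈ 1.07112e+06

The integral term ∫_5^45 x^3 dx = 1.02500e+06.
½[f(5) + f(45)] = ½[125.000 + 91125.0] = 45625.0.
So far: 1.07062e+06.
Order-1 term: 1/12 · (6075.00 − 75.0000) = 500.000.
Running total after k=1: 1.07112e+06.
Order-2 term: −1/720 · (6.00000 − 6.00000) = 0.00000.
Running total after k=2: 1.07112e+06.
Order-3 term: 1/30240 · (0.00000 − 0.00000) = 0.00000.
Running total after k=3: 1.07112e+06.
Order-4 term: −1/1209600 · (0.00000 − 0.00000) = 0.00000.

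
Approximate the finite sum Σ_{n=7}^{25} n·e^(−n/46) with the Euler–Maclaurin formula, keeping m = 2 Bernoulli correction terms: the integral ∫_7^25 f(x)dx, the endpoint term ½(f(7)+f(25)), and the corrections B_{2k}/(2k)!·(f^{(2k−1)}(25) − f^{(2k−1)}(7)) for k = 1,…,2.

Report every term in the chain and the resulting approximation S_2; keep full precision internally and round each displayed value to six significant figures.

S_2 ≈ 207.428

Integral: ∫_7^25 x·e^(−x/46) dx = 197.202.
Boundary: ½(f(7) + f(25)) = ½(6.01187 + 14.5181) = 10.2650.
Integral + boundary = 207.467.
Correction k=1: B_{2}/2! · (f^{(1)}(25) − f^{(1)}(7)) = 1/12 · (0.265114 − 0.728146) = -0.0385860.
After k=1: 207.428.
Correction k=2: B_{4}/4! · (f^{(3)}(25) − f^{(3)}(7)) = −1/720 · (0.000674179 − 0.00115587) = 6.69017e-07.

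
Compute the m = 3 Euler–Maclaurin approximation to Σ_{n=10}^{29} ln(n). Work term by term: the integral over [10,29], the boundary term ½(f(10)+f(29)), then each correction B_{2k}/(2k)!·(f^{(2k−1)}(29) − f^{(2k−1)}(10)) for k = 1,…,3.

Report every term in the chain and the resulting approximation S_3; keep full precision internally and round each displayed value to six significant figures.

The integral term ∫_10^29 ln(x) dx = 55.6257.
Endpoint term: (f(10) + f(29))/2 = (2.30259 + 3.36730)/2 = 2.83494.
Integral + boundary = 58.4607.
k=1: B_{2}/(2)! × [f^{(1)}(29) − f^{(1)}(10)] = 1/12 × (0.0344828 − 0.100000) = -0.00545977.
Running total after k=1: 58.4552.
k=2: B_{4}/(4)! × [f^{(3)}(29) − f^{(3)}(10)] = −1/720 × (8.20042e-05 − 0.00200000) = 2.66388e-06.
Running total after k=2: 58.4552.
k=3: B_{6}/(6)! × [f^{(5)}(29) − f^{(5)}(10)] = 1/30240 × (1.17010e-06 − 0.000240000) = -7.89781e-09.

S_3 ≈ 58.4552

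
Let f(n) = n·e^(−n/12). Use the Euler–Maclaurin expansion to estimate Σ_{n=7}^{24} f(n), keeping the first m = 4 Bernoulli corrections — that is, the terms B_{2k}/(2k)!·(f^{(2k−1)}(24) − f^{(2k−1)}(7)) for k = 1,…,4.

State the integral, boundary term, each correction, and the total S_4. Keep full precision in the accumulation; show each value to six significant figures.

S_4 ≈ 72.3137

∫_7^24 x·e^(−x/12) dx evaluates to 68.7672.
½[f(7) + f(24)] = ½[3.90625 + 3.24805] = 3.57715.
So far: 72.3443.
k=1: B_{2}/(2)! × [f^{(1)}(24) − f^{(1)}(7)] = 1/12 × (-0.135335 − 0.232515) = -0.0306542.
Partial sum through k=1: 72.3137.
k=2: B_{4}/(4)! × [f^{(3)}(24) − f^{(3)}(7)] = −1/720 × (0.000939828 − 0.00936517) = 1.17019e-05.
Partial sum through k=2: 72.3137.
k=3: B_{6}/(6)! × [f^{(5)}(24) − f^{(5)}(7)] = 1/30240 × (1.95798e-05 − 0.000118859) = -3.28304e-09.
Partial sum through k=3: 72.3137.
k=4: B_{8}/(8)! × [f^{(7)}(24) − f^{(7)}(7)] = −1/1209600 × (2.26618e-07 − 1.19918e-06) = 8.04035e-13.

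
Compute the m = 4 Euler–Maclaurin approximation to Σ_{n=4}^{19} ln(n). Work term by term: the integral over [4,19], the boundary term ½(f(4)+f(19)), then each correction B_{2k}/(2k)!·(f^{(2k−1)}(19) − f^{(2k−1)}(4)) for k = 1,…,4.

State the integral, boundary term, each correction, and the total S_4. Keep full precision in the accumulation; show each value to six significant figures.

The integral term ∫_4^19 ln(x) dx = 35.3992.
Boundary: ½(f(4) + f(19)) = ½(1.38629 + 2.94444) = 2.16537.
Integral + boundary = 37.5645.
k=1: B_{2}/(2)! × [f^{(1)}(19) − f^{(1)}(4)] = 1/12 × (0.0526316 − 0.250000) = -0.0164474.
After k=1: 37.5481.
k=2: B_{4}/(4)! × [f^{(3)}(19) − f^{(3)}(4)] = −1/720 × (0.000291588 − 0.0312500) = 4.29978e-05.
After k=2: 37.5481.
k=3: B_{6}/(6)! × [f^{(5)}(19) − f^{(5)}(4)] = 1/30240 × (9.69267e-06 − 0.0234375) = -7.74729e-07.
After k=3: 37.5481.
k=4: B_{8}/(8)! × [f^{(7)}(19) − f^{(7)}(4)] = −1/1209600 × (8.05485e-07 − 0.0439453) = 3.63298e-08.

S_4 ≈ 37.5481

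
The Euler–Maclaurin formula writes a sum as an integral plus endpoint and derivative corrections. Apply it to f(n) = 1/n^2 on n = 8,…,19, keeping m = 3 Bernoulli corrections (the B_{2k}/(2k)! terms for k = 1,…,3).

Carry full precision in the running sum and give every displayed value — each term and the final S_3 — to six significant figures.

Integral: ∫_8^19 1/x^2 dx = 0.0723684.
Endpoint term: (f(8) + f(19))/2 = (0.0156250 + 0.00277008)/2 = 0.00919754.
Running total after boundary: 0.0815660.
k=1: B_{2}/(2)! × [f^{(1)}(19) − f^{(1)}(8)] = 1/12 × (-0.000291588 − (-0.00390625)) = 0.000301222.
Partial sum through k=1: 0.0818672.
k=2: B_{4}/(4)! × [f^{(3)}(19) − f^{(3)}(8)] = −1/720 × (-9.69267e-06 − (-0.000732422)) = -1.00379e-06.
Partial sum through k=2: 0.0818662.
k=3: B_{6}/(6)! × [f^{(5)}(19) − f^{(5)}(8)] = 1/30240 × (-8.05485e-07 − (-0.000343323)) = 1.13266e-08.

S_3 ≈ 0.0818662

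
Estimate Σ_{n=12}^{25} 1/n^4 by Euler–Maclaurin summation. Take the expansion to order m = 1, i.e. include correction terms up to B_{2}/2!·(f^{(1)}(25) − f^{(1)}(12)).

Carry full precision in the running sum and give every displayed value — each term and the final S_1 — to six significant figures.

The integral term ∫_12^25 1/x^4 dx = 0.000171568.
Boundary: ½(f(12) + f(25)) = ½(4.82253e-05 + 2.56000e-06) = 2.53927e-05.
So far: 0.000196961.
Order-1 term: 1/12 · (-4.09600e-07 − (-1.60751e-05)) = 1.30546e-06.

S_1 ≈ 0.000198266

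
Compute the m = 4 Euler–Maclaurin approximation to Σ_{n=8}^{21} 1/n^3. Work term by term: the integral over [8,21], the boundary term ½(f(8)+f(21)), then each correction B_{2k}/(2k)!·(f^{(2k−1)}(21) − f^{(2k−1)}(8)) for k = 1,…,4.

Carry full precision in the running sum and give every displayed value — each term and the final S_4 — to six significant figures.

S_4 ≈ 0.00776870

Integral: ∫_8^21 1/x^3 dx = 0.00667871.
Boundary: ½(f(8) + f(21)) = ½(0.00195312 + 0.000107980) = 0.00103055.
Integral + boundary = 0.00770927.
k=1: B_{2}/(2)! × [f^{(1)}(21) − f^{(1)}(8)] = 1/12 × (-1.54257e-05 − (-0.000732422)) = 5.97497e-05.
Partial sum through k=1: 0.00776902.
k=2: B_{4}/(4)! × [f^{(3)}(21) − f^{(3)}(8)] = −1/720 × (-6.99577e-07 − (-0.000228882)) = -3.16920e-07.
Partial sum through k=2: 0.00776870.
k=3: B_{6}/(6)! × [f^{(5)}(21) − f^{(5)}(8)] = 1/30240 × (-6.66264e-08 − (-0.000150204)) = 4.96485e-09.
Partial sum through k=3: 0.00776870.
k=4: B_{8}/(8)! × [f^{(7)}(21) − f^{(7)}(8)] = −1/1209600 × (-1.08778e-08 − (-0.000168979)) = -1.39689e-10.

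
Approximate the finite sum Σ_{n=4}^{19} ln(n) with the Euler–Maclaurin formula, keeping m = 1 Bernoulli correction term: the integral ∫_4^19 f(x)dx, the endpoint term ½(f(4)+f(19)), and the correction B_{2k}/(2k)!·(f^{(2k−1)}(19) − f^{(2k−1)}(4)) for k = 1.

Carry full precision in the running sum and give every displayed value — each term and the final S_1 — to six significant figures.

Integral: ∫_4^19 ln(x) dx = 35.3992.
Boundary: ½(f(4) + f(19)) = ½(1.38629 + 2.94444) = 2.16537.
Running total after boundary: 37.5645.
Correction k=1: B_{2}/2! · (f^{(1)}(19) − f^{(1)}(4)) = 1/12 · (0.0526316 − 0.250000) = -0.0164474.

S_1 ≈ 37.5481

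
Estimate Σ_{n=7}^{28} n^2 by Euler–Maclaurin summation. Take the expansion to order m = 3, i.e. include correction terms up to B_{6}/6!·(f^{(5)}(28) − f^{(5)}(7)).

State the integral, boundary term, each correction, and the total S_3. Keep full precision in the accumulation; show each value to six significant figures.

S_3 ≈ 7623.00

Integral: ∫_7^28 x^2 dx = 7203.00.
Endpoint term: (f(7) + f(28))/2 = (49.0000 + 784.000)/2 = 416.500.
Running total after boundary: 7619.50.
Order-1 term: 1/12 · (56.0000 − 14.0000) = 3.50000.
Running total after k=1: 7623.00.
Order-2 term: −1/720 · (0.00000 − 0.00000) = 0.00000.
Running total after k=2: 7623.00.
Order-3 term: 1/30240 · (0.00000 − 0.00000) = 0.00000.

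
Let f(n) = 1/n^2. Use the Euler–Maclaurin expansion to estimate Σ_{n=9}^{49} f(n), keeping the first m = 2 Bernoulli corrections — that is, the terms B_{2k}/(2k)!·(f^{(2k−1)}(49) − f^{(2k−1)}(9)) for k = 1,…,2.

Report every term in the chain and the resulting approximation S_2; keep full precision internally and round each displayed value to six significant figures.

The integral term ∫_9^49 1/x^2 dx = 0.0907029.
Endpoint term: (f(9) + f(49))/2 = (0.0123457 + 0.000416493)/2 = 0.00638109.
Integral + boundary = 0.0970840.
k=1: B_{2}/(2)! × [f^{(1)}(49) − f^{(1)}(9)] = 1/12 × (-1.69997e-05 − (-0.00274348)) = 0.000227207.
After k=1: 0.0973112.
k=2: B_{4}/(4)! × [f^{(3)}(49) − f^{(3)}(9)] = −1/720 × (-8.49632e-08 − (-0.000406442)) = -5.64385e-07.

S_2 ≈ 0.0973107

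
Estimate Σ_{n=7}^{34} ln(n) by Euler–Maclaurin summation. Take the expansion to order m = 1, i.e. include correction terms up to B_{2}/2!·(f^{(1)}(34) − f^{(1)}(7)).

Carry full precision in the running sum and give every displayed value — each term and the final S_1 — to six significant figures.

∫_7^34 ln(x) dx evaluates to 79.2749.
Boundary: ½(f(7) + f(34)) = ½(1.94591 + 3.52636) = 2.73614.
Running total after boundary: 82.0110.
Order-1 term: 1/12 · (0.0294118 − 0.142857) = -0.00945378.

S_1 ≈ 82.0016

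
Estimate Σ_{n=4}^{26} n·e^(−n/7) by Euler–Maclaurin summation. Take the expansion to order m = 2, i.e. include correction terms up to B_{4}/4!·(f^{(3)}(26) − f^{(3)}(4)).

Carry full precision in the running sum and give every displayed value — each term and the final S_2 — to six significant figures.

The integral term ∫_4^26 x·e^(−x/7) dx = 37.8532.
Boundary: ½(f(4) + f(26)) = ½(2.25887 + 0.633694) = 1.44628.
Running total after boundary: 39.2995.
k=1: B_{2}/(2)! × [f^{(1)}(26) − f^{(1)}(4)] = 1/12 × (-0.0661549 − 0.242022) = -0.0256814.
Running total after k=1: 39.2738.
k=2: B_{4}/(4)! × [f^{(3)}(26) − f^{(3)}(4)] = −1/720 × (-0.000355289 − 0.0279889) = 3.93670e-05.

S_2 ≈ 39.2738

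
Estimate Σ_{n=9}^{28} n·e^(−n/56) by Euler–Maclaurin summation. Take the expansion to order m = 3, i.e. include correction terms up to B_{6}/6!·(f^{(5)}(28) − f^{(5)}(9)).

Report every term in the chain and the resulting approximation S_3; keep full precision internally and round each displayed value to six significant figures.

The integral term ∫_9^28 x·e^(−x/56) dx = 246.468.
Boundary: ½(f(9) + f(28)) = ½(7.66382 + 16.9829) = 12.3233.
So far: 258.792.
Correction k=1: B_{2}/2! · (f^{(1)}(28) − f^{(1)}(9)) = 1/12 · (0.303265 − 0.714681) = -0.0342847.
Partial sum through k=1: 258.757.
Correction k=2: B_{4}/4! · (f^{(3)}(28) − f^{(3)}(9)) = −1/720 · (0.000483523 − 0.000770967) = 3.99228e-07.
Partial sum through k=2: 258.757.
Correction k=3: B_{6}/6! · (f^{(5)}(28) − f^{(5)}(9)) = 1/30240 · (2.77532e-07 − 4.19017e-07) = -4.67874e-12.

S_3 ≈ 258.757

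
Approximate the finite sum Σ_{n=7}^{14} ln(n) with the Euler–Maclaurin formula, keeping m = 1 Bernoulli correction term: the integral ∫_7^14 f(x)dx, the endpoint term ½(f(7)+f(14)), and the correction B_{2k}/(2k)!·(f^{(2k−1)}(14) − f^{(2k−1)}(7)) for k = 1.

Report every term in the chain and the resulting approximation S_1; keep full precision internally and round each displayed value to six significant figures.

S_1 ≈ 18.6120

Integral: ∫_7^14 ln(x) dx = 16.3254.
Endpoint term: (f(7) + f(14))/2 = (1.94591 + 2.63906)/2 = 2.29248.
Running total after boundary: 18.6179.
k=1: B_{2}/(2)! × [f^{(1)}(14) − f^{(1)}(7)] = 1/12 × (0.0714286 − 0.142857) = -0.00595238.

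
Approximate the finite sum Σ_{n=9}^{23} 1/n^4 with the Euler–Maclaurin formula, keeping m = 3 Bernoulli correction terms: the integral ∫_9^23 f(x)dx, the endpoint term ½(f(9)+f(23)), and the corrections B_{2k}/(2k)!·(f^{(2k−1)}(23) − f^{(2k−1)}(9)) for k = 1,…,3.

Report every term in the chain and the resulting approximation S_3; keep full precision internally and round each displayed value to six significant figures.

S_3 ≈ 0.000513405

∫_9^23 1/x^4 dx evaluates to 0.000429851.
Endpoint term: (f(9) + f(23))/2 = (0.000152416 + 3.57346e-06)/2 = 7.79946e-05.
Integral + boundary = 0.000507845.
Correction k=1: B_{2}/2! · (f^{(1)}(23) − f^{(1)}(9)) = 1/12 · (-6.21471e-07 − (-6.77404e-05)) = 5.59324e-06.
Partial sum through k=1: 0.000513439.
Correction k=2: B_{4}/4! · (f^{(3)}(23) − f^{(3)}(9)) = −1/720 · (-3.52441e-08 − (-2.50890e-05)) = -3.47969e-08.
Partial sum through k=2: 0.000513404.
Correction k=3: B_{6}/6! · (f^{(5)}(23) − f^{(5)}(9)) = 1/30240 · (-3.73094e-09 − (-1.73455e-05)) = 5.73471e-10.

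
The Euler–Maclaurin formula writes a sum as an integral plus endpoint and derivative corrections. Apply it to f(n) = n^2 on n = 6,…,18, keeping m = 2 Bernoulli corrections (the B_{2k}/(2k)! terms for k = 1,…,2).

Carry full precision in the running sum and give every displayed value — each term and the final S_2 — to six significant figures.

∫_6^18 x^2 dx evaluates to 1872.00.
½[f(6) + f(18)] = ½[36.0000 + 324.000] = 180.000.
Integral + boundary = 2052.00.
k=1: B_{2}/(2)! × [f^{(1)}(18) − f^{(1)}(6)] = 1/12 × (36.0000 − 12.0000) = 2.00000.
Partial sum through k=1: 2054.00.
k=2: B_{4}/(4)! × [f^{(3)}(18) − f^{(3)}(6)] = −1/720 × (0.00000 − 0.00000) = 0.00000.

S_2 ≈ 2054.00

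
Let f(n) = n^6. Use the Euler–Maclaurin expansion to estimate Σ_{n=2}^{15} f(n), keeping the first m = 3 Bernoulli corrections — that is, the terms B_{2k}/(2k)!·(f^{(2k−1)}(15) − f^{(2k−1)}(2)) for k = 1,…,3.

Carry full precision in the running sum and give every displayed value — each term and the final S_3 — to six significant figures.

Integral: ∫_2^15 x^6 dx = 2.44085e+07.
Boundary: ½(f(2) + f(15)) = ½(64.0000 + 1.13906e+07) = 5.69534e+06.
So far: 3.01038e+07.
Order-1 term: 1/12 · (4.55625e+06 − 192.000) = 379672.
Partial sum through k=1: 3.04835e+07.
Order-2 term: −1/720 · (405000 − 960.000) = -561.167.
Partial sum through k=2: 3.04829e+07.
Order-3 term: 1/30240 · (10800.0 − 1440.00) = 0.309524.

S_3 ≈ 3.04829e+07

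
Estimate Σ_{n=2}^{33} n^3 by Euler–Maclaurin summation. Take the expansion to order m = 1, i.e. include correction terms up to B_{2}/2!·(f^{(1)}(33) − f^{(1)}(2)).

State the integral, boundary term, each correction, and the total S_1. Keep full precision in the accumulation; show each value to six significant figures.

S_1 ≈ 314720

The integral term ∫_2^33 x^3 dx = 296476.
Endpoint term: (f(2) + f(33))/2 = (8.00000 + 35937.0)/2 = 17972.5.
Integral + boundary = 314449.
Order-1 term: 1/12 · (3267.00 − 12.0000) = 271.250.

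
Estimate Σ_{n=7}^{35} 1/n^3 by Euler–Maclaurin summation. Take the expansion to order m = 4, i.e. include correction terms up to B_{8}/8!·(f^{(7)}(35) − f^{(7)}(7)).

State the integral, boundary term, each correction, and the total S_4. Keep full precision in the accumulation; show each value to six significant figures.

S_4 ≈ 0.0113686

The integral term ∫_7^35 1/x^3 dx = 0.00979592.
Boundary: ½(f(7) + f(35)) = ½(0.00291545 + 2.33236e-05) = 0.00146939.
So far: 0.0112653.
Correction k=1: B_{2}/2! · (f^{(1)}(35) − f^{(1)}(7)) = 1/12 · (-1.99917e-06 − (-0.00124948)) = 0.000103957.
Partial sum through k=1: 0.0113693.
Correction k=2: B_{4}/4! · (f^{(3)}(35) − f^{(3)}(7)) = −1/720 · (-3.26395e-08 − (-0.000509992)) = -7.08276e-07.
Partial sum through k=2: 0.0113686.
Correction k=3: B_{6}/6! · (f^{(5)}(35) − f^{(5)}(7)) = 1/30240 · (-1.11907e-09 − (-0.000437136)) = 1.44555e-08.
Partial sum through k=3: 0.0113686.
Correction k=4: B_{8}/8! · (f^{(7)}(35) − f^{(7)}(7)) = −1/1209600 · (-6.57737e-11 − (-0.000642322)) = -5.31020e-10.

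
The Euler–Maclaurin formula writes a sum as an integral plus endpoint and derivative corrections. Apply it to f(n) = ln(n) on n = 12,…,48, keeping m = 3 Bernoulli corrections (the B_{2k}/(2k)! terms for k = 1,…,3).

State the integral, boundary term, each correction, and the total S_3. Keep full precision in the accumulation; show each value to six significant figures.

S_3 ≈ 123.172

Integral: ∫_12^48 ln(x) dx = 119.999.
½[f(12) + f(48)] = ½[2.48491 + 3.87120] = 3.17805.
Running total after boundary: 123.177.
Correction k=1: B_{2}/2! · (f^{(1)}(48) − f^{(1)}(12)) = 1/12 · (0.0208333 − 0.0833333) = -0.00520833.
Partial sum through k=1: 123.172.
Correction k=2: B_{4}/4! · (f^{(3)}(48) − f^{(3)}(12)) = −1/720 · (1.80845e-05 − 0.00115741) = 1.58239e-06.
Partial sum through k=2: 123.172.
Correction k=3: B_{6}/6! · (f^{(5)}(48) − f^{(5)}(12)) = 1/30240 · (9.41901e-08 − 9.64506e-05) = -3.18639e-09.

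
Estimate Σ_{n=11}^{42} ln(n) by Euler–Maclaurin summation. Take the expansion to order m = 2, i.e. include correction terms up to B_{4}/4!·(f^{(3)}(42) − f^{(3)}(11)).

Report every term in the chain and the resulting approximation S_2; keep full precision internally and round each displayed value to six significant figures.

S_2 ≈ 102.667

Integral: ∫_11^42 ln(x) dx = 99.6053.
½[f(11) + f(42)] = ½[2.39790 + 3.73767] = 3.06778.
Integral + boundary = 102.673.
Correction k=1: B_{2}/2! · (f^{(1)}(42) − f^{(1)}(11)) = 1/12 · (0.0238095 − 0.0909091) = -0.00559163.
Partial sum through k=1: 102.667.
Correction k=2: B_{4}/4! · (f^{(3)}(42) − f^{(3)}(11)) = −1/720 · (2.69949e-05 − 0.00150263) = 2.04949e-06.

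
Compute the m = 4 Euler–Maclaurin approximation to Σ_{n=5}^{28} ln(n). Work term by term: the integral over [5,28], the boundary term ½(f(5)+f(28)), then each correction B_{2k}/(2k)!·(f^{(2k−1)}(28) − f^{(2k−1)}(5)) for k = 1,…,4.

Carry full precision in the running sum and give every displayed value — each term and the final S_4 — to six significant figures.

The integral term ∫_5^28 ln(x) dx = 62.2545.
Boundary: ½(f(5) + f(28)) = ½(1.60944 + 3.33220) = 2.47082.
So far: 64.7254.
k=1: B_{2}/(2)! × [f^{(1)}(28) − f^{(1)}(5)] = 1/12 × (0.0357143 − 0.200000) = -0.0136905.
Running total after k=1: 64.7117.
k=2: B_{4}/(4)! × [f^{(3)}(28) − f^{(3)}(5)] = −1/720 × (9.11079e-05 − 0.0160000) = 2.20957e-05.
Running total after k=2: 64.7117.
k=3: B_{6}/(6)! × [f^{(5)}(28) − f^{(5)}(5)] = 1/30240 × (1.39451e-06 − 0.00768000) = -2.53922e-07.
Running total after k=3: 64.7117.
k=4: B_{8}/(8)! × [f^{(7)}(28) − f^{(7)}(5)] = −1/1209600 × (5.33613e-08 − 0.00921600) = 7.61900e-09.

S_4 ≈ 64.7117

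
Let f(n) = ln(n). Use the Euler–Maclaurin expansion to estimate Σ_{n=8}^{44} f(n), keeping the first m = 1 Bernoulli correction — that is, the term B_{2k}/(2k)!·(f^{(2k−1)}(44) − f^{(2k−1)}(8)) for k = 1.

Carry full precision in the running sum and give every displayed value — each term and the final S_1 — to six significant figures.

Integral: ∫_8^44 ln(x) dx = 113.869.
Boundary: ½(f(8) + f(44)) = ½(2.07944 + 3.78419) = 2.93182.
Running total after boundary: 116.801.
Order-1 term: 1/12 · (0.0227273 − 0.125000) = -0.00852273.

S_1 ≈ 116.792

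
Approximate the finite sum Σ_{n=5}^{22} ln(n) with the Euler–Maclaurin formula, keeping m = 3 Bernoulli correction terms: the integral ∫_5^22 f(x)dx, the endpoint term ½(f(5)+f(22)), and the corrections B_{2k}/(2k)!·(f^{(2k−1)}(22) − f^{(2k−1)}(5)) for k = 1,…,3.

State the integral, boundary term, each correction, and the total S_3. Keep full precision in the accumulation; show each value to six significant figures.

∫_5^22 ln(x) dx evaluates to 42.9557.
Endpoint term: (f(5) + f(22))/2 = (1.60944 + 3.09104)/2 = 2.35024.
So far: 45.3060.
k=1: B_{2}/(2)! × [f^{(1)}(22) − f^{(1)}(5)] = 1/12 × (0.0454545 − 0.200000) = -0.0128788.
Running total after k=1: 45.2931.
k=2: B_{4}/(4)! × [f^{(3)}(22) − f^{(3)}(5)] = −1/720 × (0.000187829 − 0.0160000) = 2.19613e-05.
Running total after k=2: 45.2931.
k=3: B_{6}/(6)! × [f^{(5)}(22) − f^{(5)}(5)] = 1/30240 × (4.65691e-06 − 0.00768000) = -2.53814e-07.

S_3 ≈ 45.2931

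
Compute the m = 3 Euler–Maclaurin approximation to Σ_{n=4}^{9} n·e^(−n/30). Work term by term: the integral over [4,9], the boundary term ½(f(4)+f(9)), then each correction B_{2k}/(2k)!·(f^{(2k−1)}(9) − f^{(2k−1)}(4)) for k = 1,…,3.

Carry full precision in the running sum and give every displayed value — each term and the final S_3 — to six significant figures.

Integral: ∫_4^9 x·e^(−x/30) dx = 25.9195.
Endpoint term: (f(4) + f(9))/2 = (3.50069 + 6.66736)/2 = 5.08403.
Running total after boundary: 31.0035.
Order-1 term: 1/12 · (0.518573 − 0.758484) = -0.0199926.
After k=1: 30.9835.
Order-2 term: −1/720 · (0.00222245 − 0.00278759) = 7.84909e-07.
After k=2: 30.9835.
Order-3 term: 1/30240 · (4.29857e-06 − 5.25824e-06) = -3.17351e-11.

S_3 ≈ 30.9835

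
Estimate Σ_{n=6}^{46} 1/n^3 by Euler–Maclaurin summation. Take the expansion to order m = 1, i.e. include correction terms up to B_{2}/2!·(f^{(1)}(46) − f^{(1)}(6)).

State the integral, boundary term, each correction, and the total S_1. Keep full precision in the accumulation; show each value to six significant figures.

S_1 ≈ 0.0161654

The integral term ∫_6^46 1/x^3 dx = 0.0136526.
½[f(6) + f(46)] = ½[0.00462963 + 1.02737e-05] = 0.00231995.
Running total after boundary: 0.0159725.
Correction k=1: B_{2}/2! · (f^{(1)}(46) − f^{(1)}(6)) = 1/12 · (-6.70023e-07 − (-0.00231481)) = 0.000192845.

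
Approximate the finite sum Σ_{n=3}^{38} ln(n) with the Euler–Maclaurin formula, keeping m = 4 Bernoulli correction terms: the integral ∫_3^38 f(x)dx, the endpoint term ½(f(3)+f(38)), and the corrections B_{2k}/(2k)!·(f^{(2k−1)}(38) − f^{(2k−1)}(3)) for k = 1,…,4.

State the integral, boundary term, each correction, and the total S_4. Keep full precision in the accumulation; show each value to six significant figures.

S_4 ≈ 102.275

The integral term ∫_3^38 ln(x) dx = 99.9324.
½[f(3) + f(38)] = ½[1.09861 + 3.63759] = 2.36810.
Integral + boundary = 102.301.
k=1: B_{2}/(2)! × [f^{(1)}(38) − f^{(1)}(3)] = 1/12 × (0.0263158 − 0.333333) = -0.0255848.
After k=1: 102.275.
k=2: B_{4}/(4)! × [f^{(3)}(38) − f^{(3)}(3)] = −1/720 × (3.64485e-05 − 0.0740741) = 0.000102830.
After k=2: 102.275.
k=3: B_{6}/(6)! × [f^{(5)}(38) − f^{(5)}(3)] = 1/30240 × (3.02896e-07 − 0.0987654) = -3.26604e-06.
After k=3: 102.275.
k=4: B_{8}/(8)! × [f^{(7)}(38) − f^{(7)}(3)] = −1/1209600 × (6.29285e-09 − 0.329218) = 2.72171e-07.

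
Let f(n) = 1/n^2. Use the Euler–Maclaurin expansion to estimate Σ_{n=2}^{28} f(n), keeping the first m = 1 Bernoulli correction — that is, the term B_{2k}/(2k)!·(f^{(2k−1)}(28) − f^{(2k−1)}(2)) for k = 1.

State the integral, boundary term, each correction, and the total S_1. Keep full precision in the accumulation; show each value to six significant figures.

S_1 ≈ 0.610749

∫_2^28 1/x^2 dx evaluates to 0.464286.
½[f(2) + f(28)] = ½[0.250000 + 0.00127551] = 0.125638.
Running total after boundary: 0.589923.
Correction k=1: B_{2}/2! · (f^{(1)}(28) − f^{(1)}(2)) = 1/12 · (-9.11079e-05 − (-0.250000)) = 0.0208257.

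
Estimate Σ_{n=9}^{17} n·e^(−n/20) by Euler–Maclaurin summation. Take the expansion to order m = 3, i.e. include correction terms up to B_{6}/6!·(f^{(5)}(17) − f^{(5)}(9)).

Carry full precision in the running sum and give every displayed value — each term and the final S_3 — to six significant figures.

S_3 ≈ 60.0158

∫_9^17 x·e^(−x/20) dx evaluates to 53.5373.
Endpoint term: (f(9) + f(17))/2 = (5.73865 + 7.26605)/2 = 6.50235.
So far: 60.0396.
k=1: B_{2}/(2)! × [f^{(1)}(17) − f^{(1)}(9)] = 1/12 × (0.0641122 − 0.350695) = -0.0238819.
After k=1: 60.0157.
k=2: B_{4}/(4)! × [f^{(3)}(17) − f^{(3)}(9)] = −1/720 × (0.00229736 − 0.00406488) = 2.45489e-06.
After k=2: 60.0158.
k=3: B_{6}/(6)! × [f^{(5)}(17) − f^{(5)}(9)] = 1/30240 × (1.10861e-05 − 1.81326e-05) = -2.33018e-10.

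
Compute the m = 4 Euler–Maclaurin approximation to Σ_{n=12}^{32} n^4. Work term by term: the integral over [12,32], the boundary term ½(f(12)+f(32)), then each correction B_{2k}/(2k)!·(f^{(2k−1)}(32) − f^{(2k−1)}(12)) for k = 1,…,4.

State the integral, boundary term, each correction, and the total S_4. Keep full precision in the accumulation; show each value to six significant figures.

∫_12^32 x^4 dx evaluates to 6.66112e+06.
Boundary: ½(f(12) + f(32)) = ½(20736.0 + 1.04858e+06) = 534656.
So far: 7.19578e+06.
Correction k=1: B_{2}/2! · (f^{(1)}(32) − f^{(1)}(12)) = 1/12 · (131072 − 6912.00) = 10346.7.
Running total after k=1: 7.20612e+06.
Correction k=2: B_{4}/4! · (f^{(3)}(32) − f^{(3)}(12)) = −1/720 · (768.000 − 288.000) = -0.666667.
Running total after k=2: 7.20612e+06.
Correction k=3: B_{6}/6! · (f^{(5)}(32) − f^{(5)}(12)) = 1/30240 · (0.00000 − 0.00000) = 0.00000.
Running total after k=3: 7.20612e+06.
Correction k=4: B_{8}/8! · (f^{(7)}(32) − f^{(7)}(12)) = −1/1209600 · (0.00000 − 0.00000) = 0.00000.

S_4 ≈ 7.20612e+06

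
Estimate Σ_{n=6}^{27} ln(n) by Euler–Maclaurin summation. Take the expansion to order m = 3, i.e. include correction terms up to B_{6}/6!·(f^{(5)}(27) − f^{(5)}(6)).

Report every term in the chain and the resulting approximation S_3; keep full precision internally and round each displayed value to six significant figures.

S_3 ≈ 59.7700

Integral: ∫_6^27 ln(x) dx = 57.2370.
½[f(6) + f(27)] = ½[1.79176 + 3.29584] = 2.54380.
So far: 59.7808.
Correction k=1: B_{2}/2! · (f^{(1)}(27) − f^{(1)}(6)) = 1/12 · (0.0370370 − 0.166667) = -0.0108025.
Partial sum through k=1: 59.7700.
Correction k=2: B_{4}/4! · (f^{(3)}(27) − f^{(3)}(6)) = −1/720 · (0.000101611 − 0.00925926) = 1.27190e-05.
Partial sum through k=2: 59.7700.
Correction k=3: B_{6}/6! · (f^{(5)}(27) − f^{(5)}(6)) = 1/30240 · (1.67260e-06 − 0.00308642) = -1.02009e-07.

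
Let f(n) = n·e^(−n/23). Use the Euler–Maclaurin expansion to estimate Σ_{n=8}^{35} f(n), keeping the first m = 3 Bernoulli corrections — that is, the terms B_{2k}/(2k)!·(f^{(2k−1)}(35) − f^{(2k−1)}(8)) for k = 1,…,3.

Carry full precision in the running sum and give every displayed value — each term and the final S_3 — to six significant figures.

Integral: ∫_8^35 x·e^(−x/23) dx = 212.281.
Boundary: ½(f(8) + f(35)) = ½(5.64977 + 7.64161) = 6.64569.
Integral + boundary = 218.927.
Correction k=1: B_{2}/2! · (f^{(1)}(35) − f^{(1)}(8)) = 1/12 · (-0.113912 − 0.460579) = -0.0478743.
Partial sum through k=1: 218.879.
Correction k=2: B_{4}/4! · (f^{(3)}(35) − f^{(3)}(8)) = −1/720 · (0.000610116 − 0.00354069) = 4.07024e-06.
Partial sum through k=2: 218.879.
Correction k=3: B_{6}/6! · (f^{(5)}(35) − f^{(5)}(8)) = 1/30240 · (2.71374e-06 − 1.17405e-05) = -2.98503e-10.

S_3 ≈ 218.879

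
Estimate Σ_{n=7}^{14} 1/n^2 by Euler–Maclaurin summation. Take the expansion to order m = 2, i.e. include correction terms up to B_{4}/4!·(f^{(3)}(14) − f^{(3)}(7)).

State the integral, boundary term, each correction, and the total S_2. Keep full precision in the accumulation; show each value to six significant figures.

S_2 ≈ 0.0846069

∫_7^14 1/x^2 dx evaluates to 0.0714286.
Endpoint term: (f(7) + f(14))/2 = (0.0204082 + 0.00510204)/2 = 0.0127551.
Integral + boundary = 0.0841837.
Order-1 term: 1/12 · (-0.000728863 − (-0.00583090)) = 0.000425170.
Running total after k=1: 0.0846088.
Order-2 term: −1/720 · (-4.46243e-05 − (-0.00142798)) = -1.92132e-06.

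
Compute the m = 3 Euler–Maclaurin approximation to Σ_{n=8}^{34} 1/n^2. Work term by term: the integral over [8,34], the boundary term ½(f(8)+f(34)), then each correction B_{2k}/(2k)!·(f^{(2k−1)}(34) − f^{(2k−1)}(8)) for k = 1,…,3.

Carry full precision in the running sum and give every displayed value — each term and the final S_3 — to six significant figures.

S_3 ≈ 0.104154

∫_8^34 1/x^2 dx evaluates to 0.0955882.
Boundary: ½(f(8) + f(34)) = ½(0.0156250 + 0.000865052) = 0.00824503.
Integral + boundary = 0.103833.
k=1: B_{2}/(2)! × [f^{(1)}(34) − f^{(1)}(8)] = 1/12 × (-5.08854e-05 − (-0.00390625)) = 0.000321280.
Running total after k=1: 0.104155.
k=2: B_{4}/(4)! × [f^{(3)}(34) − f^{(3)}(8)] = −1/720 × (-5.28222e-07 − (-0.000732422)) = -1.01652e-06.
Running total after k=2: 0.104154.
k=3: B_{6}/(6)! × [f^{(5)}(34) − f^{(5)}(8)] = 1/30240 × (-1.37082e-08 − (-0.000343323)) = 1.13528e-08.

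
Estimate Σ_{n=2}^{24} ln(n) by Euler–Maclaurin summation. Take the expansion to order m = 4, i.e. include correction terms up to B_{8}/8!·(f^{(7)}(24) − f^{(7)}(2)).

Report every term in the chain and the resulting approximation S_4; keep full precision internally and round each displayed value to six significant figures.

S_4 ≈ 54.7847

∫_2^24 ln(x) dx evaluates to 52.8870.
Endpoint term: (f(2) + f(24))/2 = (0.693147 + 3.17805)/2 = 1.93560.
Integral + boundary = 54.8226.
k=1: B_{2}/(2)! × [f^{(1)}(24) − f^{(1)}(2)] = 1/12 × (0.0416667 − 0.500000) = -0.0381944.
After k=1: 54.7844.
k=2: B_{4}/(4)! × [f^{(3)}(24) − f^{(3)}(2)] = −1/720 × (0.000144676 − 0.250000) = 0.000347021.
After k=2: 54.7848.
k=3: B_{6}/(6)! × [f^{(5)}(24) − f^{(5)}(2)] = 1/30240 × (3.01408e-06 − 0.750000) = -2.48015e-05.
After k=3: 54.7847.
k=4: B_{8}/(8)! × [f^{(7)}(24) − f^{(7)}(2)] = −1/1209600 × (1.56983e-07 − 5.62500) = 4.65030e-06.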